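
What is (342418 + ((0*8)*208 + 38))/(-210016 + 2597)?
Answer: -342456/207419 ≈ -1.6510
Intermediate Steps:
(342418 + ((0*8)*208 + 38))/(-210016 + 2597) = (342418 + (0*208 + 38))/(-207419) = (342418 + (0 + 38))*(-1/207419) = (342418 + 38)*(-1/207419) = 342456*(-1/207419) = -342456/207419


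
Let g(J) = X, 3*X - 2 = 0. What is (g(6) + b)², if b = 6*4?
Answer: 5476/9 ≈ 608.44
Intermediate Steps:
X = ⅔ (X = ⅔ + (⅓)*0 = ⅔ + 0 = ⅔ ≈ 0.66667)
b = 24
g(J) = ⅔
(g(6) + b)² = (⅔ + 24)² = (74/3)² = 5476/9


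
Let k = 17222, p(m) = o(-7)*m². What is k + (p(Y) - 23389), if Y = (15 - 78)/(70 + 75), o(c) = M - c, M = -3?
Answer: -129645299/21025 ≈ -6166.2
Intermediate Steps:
o(c) = -3 - c
Y = -63/145 ≈ -0.43448
p(m) = 4*m² (p(m) = (-3 - 1*(-7))*m² = (-3 + 7)*m² = 4*m²)
k + (p(Y) - 23389) = 17222 + (4*(-63/145)² - 23389) = 17222 + (4*(3969/21025) - 23389) = 17222 + (15876/21025 - 23389) = 17222 - 491737849/21025 = -129645299/21025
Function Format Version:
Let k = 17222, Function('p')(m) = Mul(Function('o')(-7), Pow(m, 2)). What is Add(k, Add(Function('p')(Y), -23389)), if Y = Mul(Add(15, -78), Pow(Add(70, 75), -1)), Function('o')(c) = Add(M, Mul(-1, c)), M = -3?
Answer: Rational(-129645299, 21025) ≈ -6166.2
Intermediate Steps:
Function('o')(c) = Add(-3, Mul(-1, c))
Y = Rational(-63, 145) (Y = Mul(-63, Pow(145, -1)) = Mul(-63, Rational(1, 145)) = Rational(-63, 145) ≈ -0.43448)
Function('p')(m) = Mul(4, Pow(m, 2)) (Function('p')(m) = Mul(Add(-3, Mul(-1, -7)), Pow(m, 2)) = Mul(Add(-3, 7), Pow(m, 2)) = Mul(4, Pow(m, 2)))
Add(k, Add(Function('p')(Y), -23389)) = Add(17222, Add(Mul(4, Pow(Rational(-63, 145), 2)), -23389)) = Add(17222, Add(Mul(4, Rational(3969, 21025)), -23389)) = Add(17222, Add(Rational(15876, 21025), -23389)) = Add(17222, Rational(-491737849, 21025)) = Rational(-129645299, 21025)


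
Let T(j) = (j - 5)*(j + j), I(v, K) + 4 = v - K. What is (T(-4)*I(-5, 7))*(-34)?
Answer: 39168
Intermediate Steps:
I(v, K) = -4 + v - K (I(v, K) = -4 + (v - K) = -4 + v - K)
T(j) = 2*j*(-5 + j) (T(j) = (-5 + j)*(2*j) = 2*j*(-5 + j))
(T(-4)*I(-5, 7))*(-34) = ((2*(-4)*(-5 - 4))*(-4 - 5 - 1*7))*(-34) = ((2*(-4)*(-9))*(-4 - 5 - 7))*(-34) = (72*(-16))*(-34) = -1152*(-34) = 39168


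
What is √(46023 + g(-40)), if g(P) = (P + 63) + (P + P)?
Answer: √45966 ≈ 214.40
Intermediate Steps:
g(P) = 63 + 3*P (g(P) = (63 + P) + 2*P = 63 + 3*P)
√(46023 + g(-40)) = √(46023 + (63 + 3*(-40))) = √(46023 + (63 - 120)) = √(46023 - 57) = √45966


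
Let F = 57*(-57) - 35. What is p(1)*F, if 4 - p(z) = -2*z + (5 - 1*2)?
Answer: -9852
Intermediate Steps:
F = -3284 (F = -3249 - 35 = -3284)
p(z) = 1 + 2*z (p(z) = 4 - (-2*z + (5 - 1*2)) = 4 - (-2*z + (5 - 2)) = 4 - (-2*z + 3) = 4 - (3 - 2*z) = 4 + (-3 + 2*z) = 1 + 2*z)
p(1)*F = (1 + 2*1)*(-3284) = (1 + 2)*(-3284) = 3*(-3284) = -9852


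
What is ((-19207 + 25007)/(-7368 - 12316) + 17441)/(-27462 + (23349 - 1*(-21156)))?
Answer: 85825711/83868603 ≈ 1.0233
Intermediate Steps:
((-19207 + 25007)/(-7368 - 12316) + 17441)/(-27462 + (23349 - 1*(-21156))) = (5800/(-19684) + 17441)/(-27462 + (23349 + 21156)) = (5800*(-1/19684) + 17441)/(-27462 + 44505) = (-1450/4921 + 17441)/17043 = (85825711/4921)*(1/17043) = 85825711/83868603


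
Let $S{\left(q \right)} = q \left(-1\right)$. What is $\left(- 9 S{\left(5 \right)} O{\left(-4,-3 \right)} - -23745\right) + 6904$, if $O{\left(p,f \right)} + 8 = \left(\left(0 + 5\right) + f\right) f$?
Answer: $30019$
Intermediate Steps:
$S{\left(q \right)} = - q$
$O{\left(p,f \right)} = -8 + f \left(5 + f\right)$ ($O{\left(p,f \right)} = -8 + \left(\left(0 + 5\right) + f\right) f = -8 + \left(5 + f\right) f = -8 + f \left(5 + f\right)$)
$\left(- 9 S{\left(5 \right)} O{\left(-4,-3 \right)} - -23745\right) + 6904 = \left(- 9 \left(\left(-1\right) 5\right) \left(-8 + \left(-3\right)^{2} + 5 \left(-3\right)\right) - -23745\right) + 6904 = \left(\left(-9\right) \left(-5\right) \left(-8 + 9 - 15\right) + 23745\right) + 6904 = \left(45 \left(-14\right) + 23745\right) + 6904 = \left(-630 + 23745\right) + 6904 = 23115 + 6904 = 30019$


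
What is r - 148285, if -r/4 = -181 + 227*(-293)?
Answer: 118483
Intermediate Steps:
r = 266768 (r = -4*(-181 + 227*(-293)) = -4*(-181 - 66511) = -4*(-66692) = 266768)
r - 148285 = 266768 - 148285 = 118483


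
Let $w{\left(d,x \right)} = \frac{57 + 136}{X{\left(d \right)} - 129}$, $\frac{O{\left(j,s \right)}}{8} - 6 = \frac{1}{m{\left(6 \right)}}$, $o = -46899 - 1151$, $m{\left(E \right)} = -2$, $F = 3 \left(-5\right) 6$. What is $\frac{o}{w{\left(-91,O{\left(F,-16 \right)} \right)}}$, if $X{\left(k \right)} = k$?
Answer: $\frac{10571000}{193} \approx 54772.0$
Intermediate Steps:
$F = -90$ ($F = \left(-15\right) 6 = -90$)
$o = -48050$
$O{\left(j,s \right)} = 44$ ($O{\left(j,s \right)} = 48 + \frac{8}{-2} = 48 + 8 \left(- \frac{1}{2}\right) = 48 - 4 = 44$)
$w{\left(d,x \right)} = \frac{193}{-129 + d}$ ($w{\left(d,x \right)} = \frac{57 + 136}{d - 129} = \frac{193}{-129 + d}$)
$\frac{o}{w{\left(-91,O{\left(F,-16 \right)} \right)}} = - \frac{48050}{193 \frac{1}{-129 - 91}} = - \frac{48050}{193 \frac{1}{-220}} = - \frac{48050}{193 \left(- \frac{1}{220}\right)} = - \frac{48050}{- \frac{193}{220}} = \left(-48050\right) \left(- \frac{220}{193}\right) = \frac{10571000}{193}$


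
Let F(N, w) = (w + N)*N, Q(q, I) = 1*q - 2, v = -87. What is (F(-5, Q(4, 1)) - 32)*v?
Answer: 1479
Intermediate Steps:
Q(q, I) = -2 + q (Q(q, I) = q - 2 = -2 + q)
F(N, w) = N*(N + w) (F(N, w) = (N + w)*N = N*(N + w))
(F(-5, Q(4, 1)) - 32)*v = (-5*(-5 + (-2 + 4)) - 32)*(-87) = (-5*(-5 + 2) - 32)*(-87) = (-5*(-3) - 32)*(-87) = (15 - 32)*(-87) = -17*(-87) = 1479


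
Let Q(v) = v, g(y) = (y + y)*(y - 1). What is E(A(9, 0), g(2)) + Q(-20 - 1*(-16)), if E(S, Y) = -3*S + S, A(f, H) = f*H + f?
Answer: -22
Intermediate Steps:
g(y) = 2*y*(-1 + y) (g(y) = (2*y)*(-1 + y) = 2*y*(-1 + y))
A(f, H) = f + H*f (A(f, H) = H*f + f = f + H*f)
E(S, Y) = -2*S
E(A(9, 0), g(2)) + Q(-20 - 1*(-16)) = -18*(1 + 0) + (-20 - 1*(-16)) = -18 + (-20 + 16) = -2*9 - 4 = -18 - 4 = -22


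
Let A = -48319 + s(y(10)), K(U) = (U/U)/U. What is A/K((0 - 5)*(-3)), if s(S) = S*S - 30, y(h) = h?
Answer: -723735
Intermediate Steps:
s(S) = -30 + S² (s(S) = S² - 30 = -30 + S²)
K(U) = 1/U
A = -48249 (A = -48319 + (-30 + 10²) = -48319 + (-30 + 100) = -48319 + 70 = -48249)
A/K((0 - 5)*(-3)) = -48249*(0 - 5)*(-3) = -48249*(-5*(-3)) = -48249/(1/15) = -48249/1/15 = -48249*15 = -723735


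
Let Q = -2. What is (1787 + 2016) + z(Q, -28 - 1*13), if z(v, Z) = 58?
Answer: 3861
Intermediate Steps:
(1787 + 2016) + z(Q, -28 - 1*13) = (1787 + 2016) + 58 = 3803 + 58 = 3861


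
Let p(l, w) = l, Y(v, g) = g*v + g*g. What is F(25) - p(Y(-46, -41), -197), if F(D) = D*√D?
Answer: -3442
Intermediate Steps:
F(D) = D^(3/2)
Y(v, g) = g² + g*v (Y(v, g) = g*v + g² = g² + g*v)
F(25) - p(Y(-46, -41), -197) = 25^(3/2) - (-41)*(-41 - 46) = 125 - (-41)*(-87) = 125 - 1*3567 = 125 - 3567 = -3442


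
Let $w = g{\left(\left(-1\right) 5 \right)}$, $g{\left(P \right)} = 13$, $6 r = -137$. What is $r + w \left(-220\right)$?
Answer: $- \frac{17297}{6} \approx -2882.8$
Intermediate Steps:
$r = - \frac{137}{6}$ ($r = \frac{1}{6} \left(-137\right) = - \frac{137}{6} \approx -22.833$)
$w = 13$
$r + w \left(-220\right) = - \frac{137}{6} + 13 \left(-220\right) = - \frac{137}{6} - 2860 = - \frac{17297}{6}$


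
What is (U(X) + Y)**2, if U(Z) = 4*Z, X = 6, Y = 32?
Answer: 3136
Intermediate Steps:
(U(X) + Y)**2 = (4*6 + 32)**2 = (24 + 32)**2 = 56**2 = 3136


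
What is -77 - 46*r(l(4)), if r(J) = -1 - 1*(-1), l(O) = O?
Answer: -77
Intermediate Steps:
r(J) = 0 (r(J) = -1 + 1 = 0)
-77 - 46*r(l(4)) = -77 - 46*0 = -77 + 0 = -77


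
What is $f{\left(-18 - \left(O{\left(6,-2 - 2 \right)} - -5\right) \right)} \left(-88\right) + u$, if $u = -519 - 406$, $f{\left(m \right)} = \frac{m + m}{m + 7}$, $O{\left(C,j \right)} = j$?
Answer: $- \frac{3611}{3} \approx -1203.7$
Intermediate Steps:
$f{\left(m \right)} = \frac{2 m}{7 + m}$
$u = -925$ ($u = -519 - 406 = -925$)
$f{\left(-18 - \left(O{\left(6,-2 - 2 \right)} - -5\right) \right)} \left(-88\right) + u = \frac{2 \left(-18 - \left(\left(-2 - 2\right) - -5\right)\right)}{7 - \left(16 - 2 + 5\right)} \left(-88\right) - 925 = \frac{2 \left(-18 - \left(\left(-2 - 2\right) + 5\right)\right)}{7 - 19} \left(-88\right) - 925 = \frac{2 \left(-18 - \left(-4 + 5\right)\right)}{7 - 19} \left(-88\right) - 925 = \frac{2 \left(-18 - 1\right)}{7 - 19} \left(-88\right) - 925 = 2 \left(-19\right) \frac{1}{7 - 19} \left(-88\right) - 925 = 2 \left(-19\right) \frac{1}{-12} \left(-88\right) - 925 = 2 \left(-19\right) \left(- \frac{1}{12}\right) \left(-88\right) - 925 = \frac{19}{6} \left(-88\right) - 925 = - \frac{836}{3} - 925 = - \frac{3611}{3}$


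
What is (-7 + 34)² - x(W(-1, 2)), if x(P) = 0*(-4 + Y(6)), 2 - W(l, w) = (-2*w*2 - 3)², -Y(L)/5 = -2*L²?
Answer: 729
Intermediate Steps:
Y(L) = 10*L² (Y(L) = -(-10)*L² = 10*L²)
W(l, w) = 2 - (-3 - 4*w)² (W(l, w) = 2 - (-2*w*2 - 3)² = 2 - (-4*w - 3)² = 2 - (-3 - 4*w)²)
x(P) = 0 (x(P) = 0*(-4 + 10*6²) = 0*(-4 + 10*36) = 0*(-4 + 360) = 0*356 = 0)
(-7 + 34)² - x(W(-1, 2)) = (-7 + 34)² - 1*0 = 27² + 0 = 729 + 0 = 729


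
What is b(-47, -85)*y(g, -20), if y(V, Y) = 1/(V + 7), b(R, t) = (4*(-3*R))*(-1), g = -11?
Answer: 141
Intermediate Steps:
b(R, t) = 12*R (b(R, t) = -12*R*(-1) = 12*R)
y(V, Y) = 1/(7 + V)
b(-47, -85)*y(g, -20) = (12*(-47))/(7 - 11) = -564/(-4) = -564*(-¼) = 141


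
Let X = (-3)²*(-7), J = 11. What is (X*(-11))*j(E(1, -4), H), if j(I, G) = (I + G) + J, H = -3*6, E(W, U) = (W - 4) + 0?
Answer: -6930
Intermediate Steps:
E(W, U) = -4 + W (E(W, U) = (-4 + W) + 0 = -4 + W)
H = -18
X = -63 (X = 9*(-7) = -63)
j(I, G) = 11 + G + I (j(I, G) = (I + G) + 11 = (G + I) + 11 = 11 + G + I)
(X*(-11))*j(E(1, -4), H) = (-63*(-11))*(11 - 18 + (-4 + 1)) = 693*(11 - 18 - 3) = 693*(-10) = -6930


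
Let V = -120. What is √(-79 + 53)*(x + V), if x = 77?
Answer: -43*I*√26 ≈ -219.26*I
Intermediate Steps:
√(-79 + 53)*(x + V) = √(-79 + 53)*(77 - 120) = √(-26)*(-43) = (I*√26)*(-43) = -43*I*√26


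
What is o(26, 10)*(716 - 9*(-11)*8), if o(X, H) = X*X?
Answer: 1019408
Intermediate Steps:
o(X, H) = X²
o(26, 10)*(716 - 9*(-11)*8) = 26²*(716 - 9*(-11)*8) = 676*(716 + 99*8) = 676*(716 + 792) = 676*1508 = 1019408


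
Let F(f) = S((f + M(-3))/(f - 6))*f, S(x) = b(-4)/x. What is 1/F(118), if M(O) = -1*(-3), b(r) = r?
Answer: -121/52864 ≈ -0.0022889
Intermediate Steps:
M(O) = 3
S(x) = -4/x
F(f) = -4*f*(-6 + f)/(3 + f) (F(f) = (-4*(f - 6)/(f + 3))*f = (-4*(-6 + f)/(3 + f))*f = -4*f*(-6 + f)/(3 + f))
1/F(118) = 1/(4*118*(6 - 1*118)/(3 + 118)) = 1/(4*118*(6 - 118)/121) = 1/(4*118*(1/121)*(-112)) = 1/(-52864/121) = -121/52864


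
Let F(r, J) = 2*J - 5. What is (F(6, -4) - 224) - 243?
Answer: -480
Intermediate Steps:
F(r, J) = -5 + 2*J
(F(6, -4) - 224) - 243 = ((-5 + 2*(-4)) - 224) - 243 = ((-5 - 8) - 224) - 243 = (-13 - 224) - 243 = -237 - 243 = -480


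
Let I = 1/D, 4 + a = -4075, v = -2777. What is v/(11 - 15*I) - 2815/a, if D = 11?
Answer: -124302823/432374 ≈ -287.49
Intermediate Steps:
a = -4079 (a = -4 - 4075 = -4079)
I = 1/11 ≈ 0.090909
v/(11 - 15*I) - 2815/a = -2777/(11 - 15*1/11) - 2815/(-4079) = -2777/(11 - 15/11) - 2815*(-1/4079) = -2777/106/11 + 2815/4079 = -2777*11/106 + 2815/4079 = -30547/106 + 2815/4079 = -124302823/432374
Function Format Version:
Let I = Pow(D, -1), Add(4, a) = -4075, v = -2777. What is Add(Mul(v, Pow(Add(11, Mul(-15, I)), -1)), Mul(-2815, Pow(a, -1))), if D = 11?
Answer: Rational(-124302823, 432374) ≈ -287.49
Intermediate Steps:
a = -4079 (a = Add(-4, -4075) = -4079)
I = Rational(1, 11) (I = Pow(11, -1) = Rational(1, 11) ≈ 0.090909)
Add(Mul(v, Pow(Add(11, Mul(-15, I)), -1)), Mul(-2815, Pow(a, -1))) = Add(Mul(-2777, Pow(Add(11, Mul(-15, Rational(1, 11))), -1)), Mul(-2815, Pow(-4079, -1))) = Add(Mul(-2777, Pow(Add(11, Rational(-15, 11)), -1)), Mul(-2815, Rational(-1, 4079))) = Add(Mul(-2777, Pow(Rational(106, 11), -1)), Rational(2815, 4079)) = Add(Mul(-2777, Rational(11, 106)), Rational(2815, 4079)) = Add(Rational(-30547, 106), Rational(2815, 4079)) = Rational(-124302823, 432374)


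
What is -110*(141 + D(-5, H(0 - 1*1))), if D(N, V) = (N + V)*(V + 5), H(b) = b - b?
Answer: -12760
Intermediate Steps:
H(b) = 0
D(N, V) = (5 + V)*(N + V) (D(N, V) = (N + V)*(5 + V) = (5 + V)*(N + V))
-110*(141 + D(-5, H(0 - 1*1))) = -110*(141 + (0**2 + 5*(-5) + 5*0 - 5*0)) = -110*(141 + (0 - 25 + 0 + 0)) = -110*(141 - 25) = -110*116 = -12760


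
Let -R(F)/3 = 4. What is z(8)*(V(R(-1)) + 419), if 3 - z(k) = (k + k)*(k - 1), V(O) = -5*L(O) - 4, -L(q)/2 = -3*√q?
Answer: -45235 + 6540*I*√3 ≈ -45235.0 + 11328.0*I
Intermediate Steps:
R(F) = -12 (R(F) = -3*4 = -12)
L(q) = 6*√q (L(q) = -(-6)*√q = 6*√q)
V(O) = -4 - 30*√O (V(O) = -30*√O - 4 = -4 - 30*√O)
z(k) = 3 - 2*k*(-1 + k) (z(k) = 3 - (k + k)*(k - 1) = 3 - 2*k*(-1 + k))
z(8)*(V(R(-1)) + 419) = (3 - 2*8² + 2*8)*((-4 - 60*I*√3) + 419) = (3 - 2*64 + 16)*((-4 - 60*I*√3) + 419) = (3 - 128 + 16)*((-4 - 60*I*√3) + 419) = -109*(415 - 60*I*√3) = -45235 + 6540*I*√3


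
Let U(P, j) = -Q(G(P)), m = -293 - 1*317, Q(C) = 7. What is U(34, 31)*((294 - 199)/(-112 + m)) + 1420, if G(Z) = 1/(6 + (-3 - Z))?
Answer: 53995/38 ≈ 1420.9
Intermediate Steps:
G(Z) = 1/(3 - Z)
m = -610 (m = -293 - 317 = -610)
U(P, j) = -7 (U(P, j) = -1*7 = -7)
U(34, 31)*((294 - 199)/(-112 + m)) + 1420 = -7*(294 - 199)/(-112 - 610) + 1420 = -665/(-722) + 1420 = -665*(-1)/722 + 1420 = -7*(-5/38) + 1420 = 35/38 + 1420 = 53995/38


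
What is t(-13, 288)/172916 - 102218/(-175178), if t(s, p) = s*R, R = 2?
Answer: 4417643265/7572769762 ≈ 0.58336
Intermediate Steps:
t(s, p) = 2*s (t(s, p) = s*2 = 2*s)
t(-13, 288)/172916 - 102218/(-175178) = (2*(-13))/172916 - 102218/(-175178) = -26*1/172916 - 102218*(-1/175178) = -13/86458 + 51109/87589 = 4417643265/7572769762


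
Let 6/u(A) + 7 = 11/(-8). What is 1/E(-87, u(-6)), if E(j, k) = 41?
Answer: 1/41 ≈ 0.024390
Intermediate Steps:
u(A) = -48/67 (u(A) = 6/(-7 + 11/(-8)) = 6/(-7 + 11*(-1/8)) = 6/(-7 - 11/8) = 6/(-67/8) = 6*(-8/67) = -48/67)
1/E(-87, u(-6)) = 1/41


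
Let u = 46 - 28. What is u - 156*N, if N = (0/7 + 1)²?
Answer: -138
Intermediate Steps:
u = 18
N = 1 (N = (0*(⅐) + 1)² = (0 + 1)² = 1² = 1)
u - 156*N = 18 - 156*1 = 18 - 156 = -138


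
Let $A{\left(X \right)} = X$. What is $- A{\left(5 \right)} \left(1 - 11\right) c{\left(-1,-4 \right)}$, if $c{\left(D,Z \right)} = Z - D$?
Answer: $-150$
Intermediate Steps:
$- A{\left(5 \right)} \left(1 - 11\right) c{\left(-1,-4 \right)} = - 5 \left(1 - 11\right) \left(-4 - -1\right) = - 5 \left(1 - 11\right) \left(-4 + 1\right) = - 5 \left(-10\right) \left(-3\right) = - \left(-50\right) \left(-3\right) = \left(-1\right) 150 = -150$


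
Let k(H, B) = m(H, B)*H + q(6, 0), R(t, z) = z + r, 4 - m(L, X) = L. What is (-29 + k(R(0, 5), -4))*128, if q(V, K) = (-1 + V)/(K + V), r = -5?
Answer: -10816/3 ≈ -3605.3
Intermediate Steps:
m(L, X) = 4 - L
q(V, K) = (-1 + V)/(K + V)
R(t, z) = -5 + z (R(t, z) = z - 5 = -5 + z)
k(H, B) = 5/6 + H*(4 - H) (k(H, B) = (4 - H)*H + (-1 + 6)/(0 + 6) = H*(4 - H) + 5/6 = 5/6 + H*(4 - H))
(-29 + k(R(0, 5), -4))*128 = (-29 + (5/6 - (-5 + 5)*(-4 + (-5 + 5))))*128 = (-29 + (5/6 - 1*0*(-4 + 0)))*128 = (-29 + (5/6 - 1*0*(-4)))*128 = (-29 + (5/6 + 0))*128 = (-29 + 5/6)*128 = -169/6*128 = -10816/3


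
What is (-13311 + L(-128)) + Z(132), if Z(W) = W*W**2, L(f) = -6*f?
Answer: 2287425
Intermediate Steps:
Z(W) = W**3
(-13311 + L(-128)) + Z(132) = (-13311 - 6*(-128)) + 132**3 = (-13311 + 768) + 2299968 = -12543 + 2299968 = 2287425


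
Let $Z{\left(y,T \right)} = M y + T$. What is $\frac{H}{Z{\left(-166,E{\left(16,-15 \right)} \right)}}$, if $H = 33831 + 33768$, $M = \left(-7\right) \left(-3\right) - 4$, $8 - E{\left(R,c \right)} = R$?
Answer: $- \frac{67599}{2830} \approx -23.887$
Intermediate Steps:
$E{\left(R,c \right)} = 8 - R$
$M = 17$ ($M = 21 - 4 = 17$)
$Z{\left(y,T \right)} = T + 17 y$ ($Z{\left(y,T \right)} = 17 y + T = T + 17 y$)
$H = 67599$
$\frac{H}{Z{\left(-166,E{\left(16,-15 \right)} \right)}} = \frac{67599}{\left(8 - 16\right) + 17 \left(-166\right)} = \frac{67599}{\left(8 - 16\right) - 2822} = \frac{67599}{-8 - 2822} = \frac{67599}{-2830} = 67599 \left(- \frac{1}{2830}\right) = - \frac{67599}{2830}$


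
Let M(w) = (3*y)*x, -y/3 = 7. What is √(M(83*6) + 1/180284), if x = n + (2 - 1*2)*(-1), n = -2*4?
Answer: √4095292447727/90142 ≈ 22.450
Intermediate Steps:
y = -21 (y = -3*7 = -21)
n = -8
x = -8 (x = -8 + (2 - 1*2)*(-1) = -8 + (2 - 2)*(-1) = -8 + 0*(-1) = -8 + 0 = -8)
M(w) = 504 (M(w) = (3*(-21))*(-8) = -63*(-8) = 504)
√(M(83*6) + 1/180284) = √(504 + 1/180284) = √(90863137/180284) = √4095292447727/90142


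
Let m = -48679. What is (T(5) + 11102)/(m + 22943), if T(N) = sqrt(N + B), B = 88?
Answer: -5551/12868 - sqrt(93)/25736 ≈ -0.43176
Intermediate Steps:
T(N) = sqrt(88 + N) (T(N) = sqrt(N + 88) = sqrt(88 + N))
(T(5) + 11102)/(m + 22943) = (sqrt(88 + 5) + 11102)/(-48679 + 22943) = (sqrt(93) + 11102)/(-25736) = (11102 + sqrt(93))*(-1/25736) = -5551/12868 - sqrt(93)/25736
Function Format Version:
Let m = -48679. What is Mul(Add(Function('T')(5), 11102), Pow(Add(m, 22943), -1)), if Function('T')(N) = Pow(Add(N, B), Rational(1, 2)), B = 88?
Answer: Add(Rational(-5551, 12868), Mul(Rational(-1, 25736), Pow(93, Rational(1, 2)))) ≈ -0.43176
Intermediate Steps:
Function('T')(N) = Pow(Add(88, N), Rational(1, 2)) (Function('T')(N) = Pow(Add(N, 88), Rational(1, 2)) = Pow(Add(88, N), Rational(1, 2)))
Mul(Add(Function('T')(5), 11102), Pow(Add(m, 22943), -1)) = Mul(Add(Pow(Add(88, 5), Rational(1, 2)), 11102), Pow(Add(-48679, 22943), -1)) = Mul(Add(Pow(93, Rational(1, 2)), 11102), Pow(-25736, -1)) = Mul(Add(11102, Pow(93, Rational(1, 2))), Rational(-1, 25736)) = Add(Rational(-5551, 12868), Mul(Rational(-1, 25736), Pow(93, Rational(1, 2))))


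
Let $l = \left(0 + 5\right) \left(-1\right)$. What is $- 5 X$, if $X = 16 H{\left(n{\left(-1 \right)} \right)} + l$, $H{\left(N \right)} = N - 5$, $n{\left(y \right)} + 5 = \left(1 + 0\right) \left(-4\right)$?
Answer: $1145$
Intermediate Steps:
$n{\left(y \right)} = -9$ ($n{\left(y \right)} = -5 + \left(1 + 0\right) \left(-4\right) = -5 + 1 \left(-4\right) = -5 - 4 = -9$)
$l = -5$ ($l = 5 \left(-1\right) = -5$)
$H{\left(N \right)} = -5 + N$ ($H{\left(N \right)} = N - 5 = -5 + N$)
$X = -229$ ($X = 16 \left(-5 - 9\right) - 5 = 16 \left(-14\right) - 5 = -224 - 5 = -229$)
$- 5 X = \left(-5\right) \left(-229\right) = 1145$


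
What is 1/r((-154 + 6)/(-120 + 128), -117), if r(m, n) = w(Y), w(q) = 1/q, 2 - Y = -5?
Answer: 7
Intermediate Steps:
Y = 7 (Y = 2 - 1*(-5) = 2 + 5 = 7)
r(m, n) = ⅐ (r(m, n) = 1/7 = ⅐)
1/r((-154 + 6)/(-120 + 128), -117) = 1/(⅐) = 7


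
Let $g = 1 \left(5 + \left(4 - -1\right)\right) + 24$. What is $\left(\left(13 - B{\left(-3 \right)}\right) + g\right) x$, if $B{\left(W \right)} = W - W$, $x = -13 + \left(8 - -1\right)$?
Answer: $-188$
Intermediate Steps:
$x = -4$ ($x = -13 + \left(8 + 1\right) = -13 + 9 = -4$)
$B{\left(W \right)} = 0$
$g = 34$ ($g = 1 \left(5 + \left(4 + 1\right)\right) + 24 = 1 \left(5 + 5\right) + 24 = 1 \cdot 10 + 24 = 10 + 24 = 34$)
$\left(\left(13 - B{\left(-3 \right)}\right) + g\right) x = \left(\left(13 - 0\right) + 34\right) \left(-4\right) = \left(\left(13 + 0\right) + 34\right) \left(-4\right) = \left(13 + 34\right) \left(-4\right) = 47 \left(-4\right) = -188$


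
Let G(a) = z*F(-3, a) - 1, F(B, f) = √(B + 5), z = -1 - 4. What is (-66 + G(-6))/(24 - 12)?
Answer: -67/12 - 5*√2/12 ≈ -6.1726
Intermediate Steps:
z = -5
F(B, f) = √(5 + B)
G(a) = -1 - 5*√2 (G(a) = -5*√(5 - 3) - 1 = -5*√2 - 1 = -1 - 5*√2)
(-66 + G(-6))/(24 - 12) = (-66 + (-1 - 5*√2))/(24 - 12) = (-67 - 5*√2)/12 = (-67 - 5*√2)*(1/12) = -67/12 - 5*√2/12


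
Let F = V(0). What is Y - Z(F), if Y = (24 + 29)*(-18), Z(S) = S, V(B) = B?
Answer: -954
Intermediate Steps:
F = 0
Y = -954 (Y = 53*(-18) = -954)
Y - Z(F) = -954 - 1*0 = -954 + 0 = -954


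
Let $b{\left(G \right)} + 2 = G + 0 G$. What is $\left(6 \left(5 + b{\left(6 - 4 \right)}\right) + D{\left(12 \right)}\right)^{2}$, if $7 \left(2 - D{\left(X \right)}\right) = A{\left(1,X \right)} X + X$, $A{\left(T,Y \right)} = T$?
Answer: $\frac{40000}{49} \approx 816.33$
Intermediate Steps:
$b{\left(G \right)} = -2 + G$ ($b{\left(G \right)} = -2 + \left(G + 0 G\right) = -2 + \left(G + 0\right) = -2 + G$)
$D{\left(X \right)} = 2 - \frac{2 X}{7}$ ($D{\left(X \right)} = 2 - \frac{1 X + X}{7} = 2 - \frac{X + X}{7} = 2 - \frac{2 X}{7}$)
$\left(6 \left(5 + b{\left(6 - 4 \right)}\right) + D{\left(12 \right)}\right)^{2} = \left(6 \left(5 + \left(-2 + \left(6 - 4\right)\right)\right) + \left(2 - \frac{24}{7}\right)\right)^{2} = \left(6 \left(5 + \left(-2 + 2\right)\right) + \left(2 - \frac{24}{7}\right)\right)^{2} = \left(6 \left(5 + 0\right) - \frac{10}{7}\right)^{2} = \left(6 \cdot 5 - \frac{10}{7}\right)^{2} = \left(30 - \frac{10}{7}\right)^{2} = \left(\frac{200}{7}\right)^{2} = \frac{40000}{49}$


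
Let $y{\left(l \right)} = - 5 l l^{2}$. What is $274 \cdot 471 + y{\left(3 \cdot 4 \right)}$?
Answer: $120414$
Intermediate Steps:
$y{\left(l \right)} = - 5 l^{3}$
$274 \cdot 471 + y{\left(3 \cdot 4 \right)} = 274 \cdot 471 - 5 \left(3 \cdot 4\right)^{3} = 129054 - 5 \cdot 12^{3} = 129054 - 8640 = 120414$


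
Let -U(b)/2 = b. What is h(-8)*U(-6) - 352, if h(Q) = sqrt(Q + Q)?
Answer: -352 + 48*I ≈ -352.0 + 48.0*I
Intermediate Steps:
U(b) = -2*b
h(Q) = sqrt(2)*sqrt(Q) (h(Q) = sqrt(2*Q) = sqrt(2)*sqrt(Q))
h(-8)*U(-6) - 352 = (sqrt(2)*sqrt(-8))*(-2*(-6)) - 352 = (sqrt(2)*(2*I*sqrt(2)))*12 - 352 = (4*I)*12 - 352 = 48*I - 352 = -352 + 48*I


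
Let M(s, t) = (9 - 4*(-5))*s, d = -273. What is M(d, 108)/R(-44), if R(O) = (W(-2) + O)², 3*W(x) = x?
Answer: -71253/17956 ≈ -3.9682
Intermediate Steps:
W(x) = x/3
R(O) = (-⅔ + O)² (R(O) = ((⅓)*(-2) + O)² = (-⅔ + O)²)
M(s, t) = 29*s (M(s, t) = (9 + 20)*s = 29*s)
M(d, 108)/R(-44) = (29*(-273))/(((-2 + 3*(-44))²/9)) = -7917*9/(-2 - 132)² = -7917/((⅑)*(-134)²) = -7917/((⅑)*17956) = -7917/17956/9 = -7917*9/17956 = -71253/17956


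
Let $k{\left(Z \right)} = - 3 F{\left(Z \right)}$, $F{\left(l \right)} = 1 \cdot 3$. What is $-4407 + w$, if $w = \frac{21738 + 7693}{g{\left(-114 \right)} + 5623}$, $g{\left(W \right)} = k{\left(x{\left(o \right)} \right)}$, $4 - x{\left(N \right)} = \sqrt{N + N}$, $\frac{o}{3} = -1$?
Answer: $- \frac{24711467}{5614} \approx -4401.8$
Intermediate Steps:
$F{\left(l \right)} = 3$
$o = -3$ ($o = 3 \left(-1\right) = -3$)
$x{\left(N \right)} = 4 - \sqrt{2} \sqrt{N}$ ($x{\left(N \right)} = 4 - \sqrt{N + N} = 4 - \sqrt{2 N} = 4 - \sqrt{2} \sqrt{N}$)
$k{\left(Z \right)} = -9$ ($k{\left(Z \right)} = \left(-3\right) 3 = -9$)
$g{\left(W \right)} = -9$
$w = \frac{29431}{5614}$ ($w = \frac{21738 + 7693}{-9 + 5623} = \frac{29431}{5614} \approx 5.2424$)
$-4407 + w = -4407 + \frac{29431}{5614} = - \frac{24711467}{5614}$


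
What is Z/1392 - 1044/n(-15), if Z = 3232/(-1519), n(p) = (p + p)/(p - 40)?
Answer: -252941044/132153 ≈ -1914.0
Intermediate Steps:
n(p) = 2*p/(-40 + p) (n(p) = (2*p)/(-40 + p) = 2*p/(-40 + p))
Z = -3232/1519 (Z = 3232*(-1/1519) = -3232/1519 ≈ -2.1277)
Z/1392 - 1044/n(-15) = -3232/1519/1392 - 1044/(2*(-15)/(-40 - 15)) = -3232/1519*1/1392 - 1044/(2*(-15)/(-55)) = -202/132153 - 1044/(2*(-15)*(-1/55)) = -202/132153 - 1044/6/11 = -202/132153 - 1044*11/6 = -202/132153 - 1914 = -252941044/132153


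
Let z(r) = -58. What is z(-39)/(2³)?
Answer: -29/4 ≈ -7.2500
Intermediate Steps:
z(-39)/(2³) = -58/(2³) = -58/8 = -58*⅛ = -29/4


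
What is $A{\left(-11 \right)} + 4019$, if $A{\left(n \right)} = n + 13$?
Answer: $4021$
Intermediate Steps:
$A{\left(n \right)} = 13 + n$
$A{\left(-11 \right)} + 4019 = \left(13 - 11\right) + 4019 = 2 + 4019 = 4021$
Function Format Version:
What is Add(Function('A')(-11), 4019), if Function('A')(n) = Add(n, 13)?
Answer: 4021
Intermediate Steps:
Function('A')(n) = Add(13, n)
Add(Function('A')(-11), 4019) = Add(Add(13, -11), 4019) = Add(2, 4019) = 4021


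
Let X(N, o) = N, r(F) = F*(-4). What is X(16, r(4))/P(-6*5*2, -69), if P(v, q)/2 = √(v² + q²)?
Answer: 8*√929/2787 ≈ 0.087490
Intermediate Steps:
r(F) = -4*F
P(v, q) = 2*√(q² + v²) (P(v, q) = 2*√(v² + q²) = 2*√(q² + v²))
X(16, r(4))/P(-6*5*2, -69) = 16/((2*√((-69)² + (-6*5*2)²))) = 16/((2*√(4761 + (-30*2)²))) = 16/((2*√(4761 + (-60)²))) = 16/((2*√(4761 + 3600))) = 16/((2*√8361)) = 16/((2*(3*√929))) = 16/((6*√929)) = 16*(√929/5574) = 8*√929/2787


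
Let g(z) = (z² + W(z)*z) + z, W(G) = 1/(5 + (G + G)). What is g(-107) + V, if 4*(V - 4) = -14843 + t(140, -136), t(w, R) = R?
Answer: 6355073/836 ≈ 7601.8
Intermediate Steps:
V = -14963/4 (V = 4 + (-14843 - 136)/4 = 4 + (¼)*(-14979) = 4 - 14979/4 = -14963/4 ≈ -3740.8)
W(G) = 1/(5 + 2*G)
g(z) = z + z² + z/(5 + 2*z) (g(z) = (z² + z/(5 + 2*z)) + z = z + z² + z/(5 + 2*z))
g(-107) + V = -107*(1 + (1 - 107)*(5 + 2*(-107)))/(5 + 2*(-107)) - 14963/4 = -107*(1 - 106*(5 - 214))/(5 - 214) - 14963/4 = -107*(1 - 106*(-209))/(-209) - 14963/4 = -107*(-1/209)*(1 + 22154) - 14963/4 = -107*(-1/209)*22155 - 14963/4 = 2370585/209 - 14963/4 = 6355073/836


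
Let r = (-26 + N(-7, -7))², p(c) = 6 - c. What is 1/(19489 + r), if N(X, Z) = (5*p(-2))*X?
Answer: 1/113125 ≈ 8.8398e-6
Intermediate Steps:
N(X, Z) = 40*X (N(X, Z) = (5*(6 - 1*(-2)))*X = (5*(6 + 2))*X = (5*8)*X = 40*X)
r = 93636 (r = (-26 + 40*(-7))² = (-26 - 280)² = (-306)² = 93636)
1/(19489 + r) = 1/(19489 + 93636) = 1/113125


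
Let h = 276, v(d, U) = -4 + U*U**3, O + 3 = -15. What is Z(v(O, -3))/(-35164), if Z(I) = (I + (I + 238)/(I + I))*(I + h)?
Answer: -613867/773608 ≈ -0.79351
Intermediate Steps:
O = -18 (O = -3 - 15 = -18)
v(d, U) = -4 + U**4
Z(I) = (276 + I)*(I + (238 + I)/(2*I)) (Z(I) = (I + (I + 238)/(I + I))*(I + 276) = (I + (238 + I)/((2*I)))*(276 + I) = (I + (238 + I)*(1/(2*I)))*(276 + I) = (I + (238 + I)/(2*I))*(276 + I) = (276 + I)*(I + (238 + I)/(2*I)))
Z(v(O, -3))/(-35164) = (257 + (-4 + (-3)**4)**2 + 32844/(-4 + (-3)**4) + 553*(-4 + (-3)**4)/2)/(-35164) = (257 + (-4 + 81)**2 + 32844/(-4 + 81) + 553*(-4 + 81)/2)*(-1/35164) = (257 + 77**2 + 32844/77 + (553/2)*77)*(-1/35164) = (257 + 5929 + 32844*(1/77) + 42581/2)*(-1/35164) = (257 + 5929 + 4692/11 + 42581/2)*(-1/35164) = (613867/22)*(-1/35164) = -613867/773608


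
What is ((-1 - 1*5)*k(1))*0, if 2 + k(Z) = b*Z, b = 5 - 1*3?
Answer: 0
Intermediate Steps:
b = 2 (b = 5 - 3 = 2)
k(Z) = -2 + 2*Z
((-1 - 1*5)*k(1))*0 = ((-1 - 1*5)*(-2 + 2*1))*0 = ((-1 - 5)*(-2 + 2))*0 = -6*0*0 = 0*0 = 0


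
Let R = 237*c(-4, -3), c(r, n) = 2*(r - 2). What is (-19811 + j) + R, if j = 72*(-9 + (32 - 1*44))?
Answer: -24167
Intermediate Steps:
c(r, n) = -4 + 2*r (c(r, n) = 2*(-2 + r) = -4 + 2*r)
j = -1512 (j = 72*(-9 + (32 - 44)) = 72*(-9 - 12) = 72*(-21) = -1512)
R = -2844 (R = 237*(-4 + 2*(-4)) = 237*(-4 - 8) = 237*(-12) = -2844)
(-19811 + j) + R = (-19811 - 1512) - 2844 = -21323 - 2844 = -24167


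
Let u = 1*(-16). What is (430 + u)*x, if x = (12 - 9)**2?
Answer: 3726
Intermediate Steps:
u = -16
x = 9 (x = 3**2 = 9)
(430 + u)*x = (430 - 16)*9 = 414*9 = 3726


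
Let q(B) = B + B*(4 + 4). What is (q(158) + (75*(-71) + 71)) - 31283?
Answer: -35115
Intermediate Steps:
q(B) = 9*B (q(B) = B + B*8 = B + 8*B = 9*B)
(q(158) + (75*(-71) + 71)) - 31283 = (9*158 + (75*(-71) + 71)) - 31283 = (1422 + (-5325 + 71)) - 31283 = (1422 - 5254) - 31283 = -3832 - 31283 = -35115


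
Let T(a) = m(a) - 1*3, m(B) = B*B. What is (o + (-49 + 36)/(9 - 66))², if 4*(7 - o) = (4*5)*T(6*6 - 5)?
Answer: 74320573924/3249 ≈ 2.2875e+7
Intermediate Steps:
m(B) = B²
T(a) = -3 + a² (T(a) = a² - 1*3 = a² - 3 = -3 + a²)
o = -4783 (o = 7 - 4*5*(-3 + (6*6 - 5)²)/4 = 7 - 5*(-3 + (36 - 5)²) = 7 - 5*(-3 + 31²) = 7 - 5*(-3 + 961) = 7 - 5*958 = 7 - ¼*19160 = 7 - 4790 = -4783)
(o + (-49 + 36)/(9 - 66))² = (-4783 + (-49 + 36)/(9 - 66))² = (-4783 - 13/(-57))² = (-4783 - 13*(-1/57))² = (-4783 + 13/57)² = (-272618/57)² = 74320573924/3249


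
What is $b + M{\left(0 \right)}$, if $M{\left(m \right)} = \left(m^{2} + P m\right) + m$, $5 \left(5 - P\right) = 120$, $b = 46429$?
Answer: $46429$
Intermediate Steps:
$P = -19$ ($P = 5 - 24 = -19$)
$M{\left(m \right)} = m^{2} - 18 m$ ($M{\left(m \right)} = \left(m^{2} - 19 m\right) + m = m^{2} - 18 m$)
$b + M{\left(0 \right)} = 46429 + 0 \left(-18 + 0\right) = 46429 + 0 \left(-18\right) = 46429 + 0 = 46429$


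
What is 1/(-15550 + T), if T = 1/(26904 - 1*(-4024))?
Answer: -30928/480930399 ≈ -6.4309e-5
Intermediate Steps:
T = 1/30928 (T = 1/(26904 + 4024) = 1/30928 ≈ 3.2333e-5)
1/(-15550 + T) = 1/(-15550 + 1/30928) = 1/(-480930399/30928) = -30928/480930399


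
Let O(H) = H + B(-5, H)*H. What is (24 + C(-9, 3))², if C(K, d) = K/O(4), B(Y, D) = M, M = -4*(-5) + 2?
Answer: 4835601/8464 ≈ 571.31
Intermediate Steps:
M = 22 (M = 20 + 2 = 22)
B(Y, D) = 22
O(H) = 23*H (O(H) = H + 22*H = 23*H)
C(K, d) = K/92 (C(K, d) = K/((23*4)) = K/92)
(24 + C(-9, 3))² = (24 + (1/92)*(-9))² = (24 - 9/92)² = (2199/92)² = 4835601/8464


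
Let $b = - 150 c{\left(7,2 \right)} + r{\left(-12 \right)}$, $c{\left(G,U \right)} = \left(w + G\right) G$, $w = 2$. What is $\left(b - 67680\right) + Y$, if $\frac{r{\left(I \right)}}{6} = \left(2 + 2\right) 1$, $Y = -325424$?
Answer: $-402530$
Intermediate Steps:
$r{\left(I \right)} = 24$ ($r{\left(I \right)} = 6 \left(2 + 2\right) 1 = 6 \cdot 4 \cdot 1 = 6 \cdot 4 = 24$)
$c{\left(G,U \right)} = G \left(2 + G\right)$ ($c{\left(G,U \right)} = \left(2 + G\right) G = G \left(2 + G\right)$)
$b = -9426$ ($b = - 150 \cdot 7 \left(2 + 7\right) + 24 = - 150 \cdot 7 \cdot 9 + 24 = \left(-150\right) 63 + 24 = -9450 + 24 = -9426$)
$\left(b - 67680\right) + Y = \left(-9426 - 67680\right) - 325424 = -77106 - 325424 = -402530$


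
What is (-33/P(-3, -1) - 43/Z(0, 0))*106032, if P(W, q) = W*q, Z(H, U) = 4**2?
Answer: -1451313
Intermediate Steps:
Z(H, U) = 16
(-33/P(-3, -1) - 43/Z(0, 0))*106032 = (-33/((-3*(-1))) - 43/16)*106032 = (-33/3 - 43*1/16)*106032 = (-33*1/3 - 43/16)*106032 = (-11 - 43/16)*106032 = -219/16*106032 = -1451313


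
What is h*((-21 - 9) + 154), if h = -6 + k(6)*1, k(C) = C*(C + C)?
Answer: 8184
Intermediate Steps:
k(C) = 2*C**2 (k(C) = C*(2*C) = 2*C**2)
h = 66 (h = -6 + (2*6**2)*1 = -6 + (2*36)*1 = -6 + 72*1 = -6 + 72 = 66)
h*((-21 - 9) + 154) = 66*((-21 - 9) + 154) = 66*(-30 + 154) = 66*124 = 8184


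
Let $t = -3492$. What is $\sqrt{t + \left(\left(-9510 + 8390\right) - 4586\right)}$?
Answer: $3 i \sqrt{1022} \approx 95.906 i$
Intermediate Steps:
$\sqrt{t + \left(\left(-9510 + 8390\right) - 4586\right)} = \sqrt{-3492 + \left(\left(-9510 + 8390\right) - 4586\right)} = \sqrt{-3492 - 5706} = \sqrt{-9198} = 3 i \sqrt{1022}$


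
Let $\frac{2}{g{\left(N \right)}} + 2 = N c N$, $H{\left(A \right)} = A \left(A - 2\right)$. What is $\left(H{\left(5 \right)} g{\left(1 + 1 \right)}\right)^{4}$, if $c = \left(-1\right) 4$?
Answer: $\frac{625}{81} \approx 7.716$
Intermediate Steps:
$H{\left(A \right)} = A \left(-2 + A\right)$
$c = -4$
$g{\left(N \right)} = \frac{2}{-2 - 4 N^{2}}$ ($g{\left(N \right)} = \frac{2}{-2 + N \left(-4\right) N} = \frac{2}{-2 + - 4 N N} = \frac{2}{-2 - 4 N^{2}}$)
$\left(H{\left(5 \right)} g{\left(1 + 1 \right)}\right)^{4} = \left(5 \left(-2 + 5\right) \left(- \frac{1}{1 + 2 \left(1 + 1\right)^{2}}\right)\right)^{4} = \left(5 \cdot 3 \left(- \frac{1}{1 + 2 \cdot 2^{2}}\right)\right)^{4} = \left(15 \left(- \frac{1}{1 + 2 \cdot 4}\right)\right)^{4} = \left(15 \left(- \frac{1}{1 + 8}\right)\right)^{4} = \left(15 \left(- \frac{1}{9}\right)\right)^{4} = \left(- \frac{5}{3}\right)^{4} = \frac{625}{81}$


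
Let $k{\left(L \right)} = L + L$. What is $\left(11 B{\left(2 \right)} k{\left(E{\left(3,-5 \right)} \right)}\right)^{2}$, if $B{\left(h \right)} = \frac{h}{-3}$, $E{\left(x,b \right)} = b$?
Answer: $\frac{48400}{9} \approx 5377.8$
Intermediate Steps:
$B{\left(h \right)} = - \frac{h}{3}$ ($B{\left(h \right)} = h \left(- \frac{1}{3}\right) = - \frac{h}{3}$)
$k{\left(L \right)} = 2 L$
$\left(11 B{\left(2 \right)} k{\left(E{\left(3,-5 \right)} \right)}\right)^{2} = \left(11 \left(\left(- \frac{1}{3}\right) 2\right) 2 \left(-5\right)\right)^{2} = \left(11 \left(- \frac{2}{3}\right) \left(-10\right)\right)^{2} = \left(\left(- \frac{22}{3}\right) \left(-10\right)\right)^{2} = \left(\frac{220}{3}\right)^{2} = \frac{48400}{9}$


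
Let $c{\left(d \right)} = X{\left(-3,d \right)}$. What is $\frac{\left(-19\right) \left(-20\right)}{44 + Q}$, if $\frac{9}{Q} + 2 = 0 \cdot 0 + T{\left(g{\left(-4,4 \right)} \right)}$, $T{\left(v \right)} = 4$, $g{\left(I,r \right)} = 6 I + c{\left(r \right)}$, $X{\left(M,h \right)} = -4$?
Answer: $\frac{760}{97} \approx 7.8351$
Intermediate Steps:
$c{\left(d \right)} = -4$
$g{\left(I,r \right)} = -4 + 6 I$ ($g{\left(I,r \right)} = 6 I - 4 = -4 + 6 I$)
$Q = \frac{9}{2}$ ($Q = \frac{9}{-2 + \left(0 \cdot 0 + 4\right)} = \frac{9}{-2 + \left(0 + 4\right)} = \frac{9}{-2 + 4} = \frac{9}{2} \approx 4.5$)
$\frac{\left(-19\right) \left(-20\right)}{44 + Q} = \frac{\left(-19\right) \left(-20\right)}{44 + \frac{9}{2}} = \frac{380}{\frac{97}{2}} = 380 \cdot \frac{2}{97} = \frac{760}{97}$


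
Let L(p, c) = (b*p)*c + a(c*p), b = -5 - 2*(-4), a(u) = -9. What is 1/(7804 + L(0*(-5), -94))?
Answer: 1/7795 ≈ 0.00012829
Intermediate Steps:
b = 3 (b = -5 + 8 = 3)
L(p, c) = -9 + 3*c*p (L(p, c) = (3*p)*c - 9 = 3*c*p - 9 = -9 + 3*c*p)
1/(7804 + L(0*(-5), -94)) = 1/(7804 + (-9 + 3*(-94)*(0*(-5)))) = 1/(7804 + (-9 + 3*(-94)*0)) = 1/(7804 + (-9 + 0)) = 1/(7804 - 9) = 1/7795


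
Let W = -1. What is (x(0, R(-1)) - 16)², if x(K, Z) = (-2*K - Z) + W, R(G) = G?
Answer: 256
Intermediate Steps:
x(K, Z) = -1 - Z - 2*K (x(K, Z) = (-2*K - Z) - 1 = (-Z - 2*K) - 1 = -1 - Z - 2*K)
(x(0, R(-1)) - 16)² = ((-1 - 1*(-1) - 2*0) - 16)² = ((-1 + 1 + 0) - 16)² = (0 - 16)² = (-16)² = 256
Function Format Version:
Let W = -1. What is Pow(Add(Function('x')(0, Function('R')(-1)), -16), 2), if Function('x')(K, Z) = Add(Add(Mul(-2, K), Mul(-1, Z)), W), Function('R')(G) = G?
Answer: 256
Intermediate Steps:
Function('x')(K, Z) = Add(-1, Mul(-1, Z), Mul(-2, K)) (Function('x')(K, Z) = Add(Add(Mul(-2, K), Mul(-1, Z)), -1) = Add(Add(Mul(-1, Z), Mul(-2, K)), -1) = Add(-1, Mul(-1, Z), Mul(-2, K)))
Pow(Add(Function('x')(0, Function('R')(-1)), -16), 2) = Pow(Add(Add(-1, Mul(-1, -1), Mul(-2, 0)), -16), 2) = Pow(Add(Add(-1, 1, 0), -16), 2) = Pow(Add(0, -16), 2) = Pow(-16, 2) = 256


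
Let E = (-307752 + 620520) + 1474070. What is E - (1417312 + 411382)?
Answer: -41856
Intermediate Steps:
E = 1786838 (E = 312768 + 1474070 = 1786838)
E - (1417312 + 411382) = 1786838 - (1417312 + 411382) = 1786838 - 1*1828694 = 1786838 - 1828694 = -41856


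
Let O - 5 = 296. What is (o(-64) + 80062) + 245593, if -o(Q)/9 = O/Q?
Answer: 20844629/64 ≈ 3.2570e+5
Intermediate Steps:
O = 301 (O = 5 + 296 = 301)
o(Q) = -2709/Q
(o(-64) + 80062) + 245593 = (-2709/(-64) + 80062) + 245593 = (-2709*(-1/64) + 80062) + 245593 = (2709/64 + 80062) + 245593 = 5126677/64 + 245593 = 20844629/64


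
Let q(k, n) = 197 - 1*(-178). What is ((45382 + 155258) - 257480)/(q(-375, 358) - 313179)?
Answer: 14210/78201 ≈ 0.18171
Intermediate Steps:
q(k, n) = 375 (q(k, n) = 197 + 178 = 375)
((45382 + 155258) - 257480)/(q(-375, 358) - 313179) = ((45382 + 155258) - 257480)/(375 - 313179) = (200640 - 257480)/(-312804) = -56840*(-1/312804) = 14210/78201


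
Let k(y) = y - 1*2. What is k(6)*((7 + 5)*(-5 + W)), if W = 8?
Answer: 144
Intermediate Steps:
k(y) = -2 + y (k(y) = y - 2 = -2 + y)
k(6)*((7 + 5)*(-5 + W)) = (-2 + 6)*((7 + 5)*(-5 + 8)) = 4*(12*3) = 4*36 = 144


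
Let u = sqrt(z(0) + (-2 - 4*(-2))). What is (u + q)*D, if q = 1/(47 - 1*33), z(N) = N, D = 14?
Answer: 1 + 14*sqrt(6) ≈ 35.293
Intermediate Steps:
u = sqrt(6) (u = sqrt(0 + (-2 - 4*(-2))) = sqrt(0 + (-2 + 8)) = sqrt(0 + 6) = sqrt(6) ≈ 2.4495)
q = 1/14 (q = 1/(47 - 33) = 1/14 ≈ 0.071429)
(u + q)*D = (sqrt(6) + 1/14)*14 = (1/14 + sqrt(6))*14 = 1 + 14*sqrt(6)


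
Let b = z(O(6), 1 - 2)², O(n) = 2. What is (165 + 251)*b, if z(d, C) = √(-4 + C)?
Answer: -2080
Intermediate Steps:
b = -5 (b = (√(-4 + (1 - 2)))² = (√(-4 - 1))² = (√(-5))² = (I*√5)² = -5)
(165 + 251)*b = (165 + 251)*(-5) = 416*(-5) = -2080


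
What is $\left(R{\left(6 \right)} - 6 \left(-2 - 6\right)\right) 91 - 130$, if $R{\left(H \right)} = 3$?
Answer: $4511$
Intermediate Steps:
$\left(R{\left(6 \right)} - 6 \left(-2 - 6\right)\right) 91 - 130 = \left(3 - 6 \left(-2 - 6\right)\right) 91 - 130 = \left(3 - -48\right) 91 - 130 = \left(3 + 48\right) 91 - 130 = 51 \cdot 91 - 130 = 4641 - 130 = 4511$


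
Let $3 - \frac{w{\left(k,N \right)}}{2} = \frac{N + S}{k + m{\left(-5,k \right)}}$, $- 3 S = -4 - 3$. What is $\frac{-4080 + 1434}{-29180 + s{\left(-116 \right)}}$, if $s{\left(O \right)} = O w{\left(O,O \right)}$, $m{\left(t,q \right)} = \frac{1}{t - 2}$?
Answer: $\frac{460971}{5165270} \approx 0.089244$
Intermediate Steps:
$m{\left(t,q \right)} = \frac{1}{-2 + t}$
$S = \frac{7}{3}$ ($S = - \frac{-4 - 3}{3} = \left(- \frac{1}{3}\right) \left(-7\right) = \frac{7}{3} \approx 2.3333$)
$w{\left(k,N \right)} = 6 - \frac{2 \left(\frac{7}{3} + N\right)}{- \frac{1}{7} + k}$ ($w{\left(k,N \right)} = 6 - 2 \frac{N + \frac{7}{3}}{k + \frac{1}{-2 - 5}} = 6 - 2 \frac{\frac{7}{3} + N}{k + \frac{1}{-7}} = 6 - 2 \frac{\frac{7}{3} + N}{k - \frac{1}{7}} = 6 - 2 \frac{\frac{7}{3} + N}{- \frac{1}{7} + k} = 6 - \frac{2 \left(\frac{7}{3} + N\right)}{- \frac{1}{7} + k}$)
$s{\left(O \right)} = \frac{2 O \left(-58 + 42 O\right)}{3 \left(-1 + 7 O\right)}$ ($s{\left(O \right)} = O \frac{2 \left(-58 - 21 O + 63 O\right)}{3 \left(-1 + 7 O\right)} = O \frac{2 \left(-58 + 42 O\right)}{3 \left(-1 + 7 O\right)} = \frac{2 O \left(-58 + 42 O\right)}{3 \left(-1 + 7 O\right)}$)
$\frac{-4080 + 1434}{-29180 + s{\left(-116 \right)}} = \frac{-4080 + 1434}{-29180 + \frac{4}{3} \left(-116\right) \frac{1}{-1 + 7 \left(-116\right)} \left(-29 + 21 \left(-116\right)\right)} = - \frac{2646}{-29180 + \frac{4}{3} \left(-116\right) \frac{1}{-1 - 812} \left(-29 - 2436\right)} = - \frac{2646}{-29180 + \frac{4}{3} \left(-116\right) \frac{1}{-813} \left(-2465\right)} = - \frac{2646}{-29180 + \frac{4}{3} \left(-116\right) \left(- \frac{1}{813}\right) \left(-2465\right)} = - \frac{2646}{-29180 - \frac{1143760}{2439}} = - \frac{2646}{- \frac{72313780}{2439}} = \left(-2646\right) \left(- \frac{2439}{72313780}\right) = \frac{460971}{5165270}$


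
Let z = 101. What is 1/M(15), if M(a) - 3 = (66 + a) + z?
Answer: 1/185 ≈ 0.0054054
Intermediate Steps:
M(a) = 170 + a (M(a) = 3 + ((66 + a) + 101) = 3 + (167 + a) = 170 + a)
1/M(15) = 1/(170 + 15) = 1/185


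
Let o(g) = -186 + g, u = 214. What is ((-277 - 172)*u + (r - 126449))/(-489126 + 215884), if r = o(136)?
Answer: 222585/273242 ≈ 0.81461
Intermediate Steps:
r = -50 (r = -186 + 136 = -50)
((-277 - 172)*u + (r - 126449))/(-489126 + 215884) = ((-277 - 172)*214 + (-50 - 126449))/(-489126 + 215884) = (-449*214 - 126499)/(-273242) = (-96086 - 126499)*(-1/273242) = -222585*(-1/273242) = 222585/273242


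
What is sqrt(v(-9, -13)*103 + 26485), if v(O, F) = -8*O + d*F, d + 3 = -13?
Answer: 5*sqrt(2213) ≈ 235.21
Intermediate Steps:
d = -16 (d = -3 - 13 = -16)
v(O, F) = -16*F - 8*O (v(O, F) = -8*O - 16*F = -16*F - 8*O)
sqrt(v(-9, -13)*103 + 26485) = sqrt((-16*(-13) - 8*(-9))*103 + 26485) = sqrt((208 + 72)*103 + 26485) = sqrt(280*103 + 26485) = sqrt(28840 + 26485) = sqrt(55325) = 5*sqrt(2213)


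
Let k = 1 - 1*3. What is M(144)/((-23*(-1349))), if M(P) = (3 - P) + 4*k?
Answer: -149/31027 ≈ -0.0048023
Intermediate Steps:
k = -2 (k = 1 - 3 = -2)
M(P) = -5 - P (M(P) = (3 - P) + 4*(-2) = (3 - P) - 8 = -5 - P)
M(144)/((-23*(-1349))) = (-5 - 1*144)/((-23*(-1349))) = (-5 - 144)/31027 = -149*1/31027 = -149/31027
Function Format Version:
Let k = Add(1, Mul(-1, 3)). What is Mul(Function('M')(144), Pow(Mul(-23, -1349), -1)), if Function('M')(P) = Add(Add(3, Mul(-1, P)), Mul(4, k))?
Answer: Rational(-149, 31027) ≈ -0.0048023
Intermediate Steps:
k = -2 (k = Add(1, -3) = -2)
Function('M')(P) = Add(-5, Mul(-1, P)) (Function('M')(P) = Add(Add(3, Mul(-1, P)), Mul(4, -2)) = Add(Add(3, Mul(-1, P)), -8) = Add(-5, Mul(-1, P)))
Mul(Function('M')(144), Pow(Mul(-23, -1349), -1)) = Mul(Add(-5, Mul(-1, 144)), Pow(Mul(-23, -1349), -1)) = Mul(Add(-5, -144), Pow(31027, -1)) = Mul(-149, Rational(1, 31027)) = Rational(-149, 31027)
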